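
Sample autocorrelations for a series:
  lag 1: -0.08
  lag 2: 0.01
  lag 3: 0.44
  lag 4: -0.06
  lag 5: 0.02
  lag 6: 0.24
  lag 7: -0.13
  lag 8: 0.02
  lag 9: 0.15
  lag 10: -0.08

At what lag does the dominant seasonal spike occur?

The largest autocorrelation is r_3 = 0.44, with weaker echoes at lags 6 (0.24) and 9 (0.15); the remaining lags stay at or below 0.02.
The dominant spike at lag 3 indicates a seasonal period of 3.

3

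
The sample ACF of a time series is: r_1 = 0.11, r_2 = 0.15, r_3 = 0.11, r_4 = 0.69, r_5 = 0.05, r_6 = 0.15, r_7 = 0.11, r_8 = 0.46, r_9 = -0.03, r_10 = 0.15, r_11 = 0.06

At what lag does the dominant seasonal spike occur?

4

The largest autocorrelation is r_4 = 0.69, with a weaker echo at lag 8 (0.46); the remaining lags stay at or below 0.15.
The dominant spike at lag 4 indicates a seasonal period of 4.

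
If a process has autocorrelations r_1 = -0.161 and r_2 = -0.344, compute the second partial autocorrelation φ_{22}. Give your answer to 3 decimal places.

-0.380

φ_{22} = (r_2 − r_1²) / (1 − r_1²)
r_1² = (-0.161)² = 0.025921
Numerator = -0.344 − 0.0259 = -0.3699; denominator = 1 − 0.0259 = 0.9741
φ_{22} = -0.3699 / 0.9741 = -0.380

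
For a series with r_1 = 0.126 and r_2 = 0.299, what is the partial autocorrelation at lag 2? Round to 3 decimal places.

0.288

φ_{22} = (r_2 − r_1²) / (1 − r_1²)
r_1² = (0.126)² = 0.015876
Numerator = 0.299 − 0.0159 = 0.2831; denominator = 1 − 0.0159 = 0.9841
φ_{22} = 0.2831 / 0.9841 = 0.288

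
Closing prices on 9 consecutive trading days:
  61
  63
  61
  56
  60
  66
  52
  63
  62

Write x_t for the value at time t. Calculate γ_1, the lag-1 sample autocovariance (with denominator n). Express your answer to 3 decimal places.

-7.182

Mean x̄ = (61 + 63 + 61 + 56 + 60 + 66 + 52 + 63 + 62)/9 = 60.4444
Σ_{t=1}^{8}(x_t−x̄)(x_{t+1}−x̄) = -64.6420
γ_1 = -64.6420 / 9 = -7.182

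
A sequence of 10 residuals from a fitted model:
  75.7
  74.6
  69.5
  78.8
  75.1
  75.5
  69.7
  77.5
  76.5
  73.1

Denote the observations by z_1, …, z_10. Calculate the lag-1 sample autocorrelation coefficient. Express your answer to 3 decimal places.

Mean z̄ = (75.7 + 74.6 + 69.5 + 78.8 + 75.1 + 75.5 + 69.7 + 77.5 + 76.5 + 73.1)/10 = 74.6000
Numerator Σ_{t=1}^{9}(z_t−z̄)(z_{t+1}−z̄) = -34.8300
Denominator Σ(z_t−z̄)² = 84.2000
r_1 = -34.8300 / 84.2000 = -0.414

-0.414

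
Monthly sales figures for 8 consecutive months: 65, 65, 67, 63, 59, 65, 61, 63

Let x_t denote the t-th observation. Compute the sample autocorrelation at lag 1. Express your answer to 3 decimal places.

Mean x̄ = (65 + 65 + 67 + 63 + 59 + 65 + 61 + 63)/8 = 63.5000
Deviations from mean: 1.5000, 1.5000, 3.5000, -0.5000, -4.5000, 1.5000, -2.5000, -0.5000
Numerator Σ_{t=1}^{7}(x_t−x̄)(x_{t+1}−x̄) = -1.2500
Denominator Σ(x_t−x̄)² = 46.0000
r_1 = -1.2500 / 46.0000 = -0.027

-0.027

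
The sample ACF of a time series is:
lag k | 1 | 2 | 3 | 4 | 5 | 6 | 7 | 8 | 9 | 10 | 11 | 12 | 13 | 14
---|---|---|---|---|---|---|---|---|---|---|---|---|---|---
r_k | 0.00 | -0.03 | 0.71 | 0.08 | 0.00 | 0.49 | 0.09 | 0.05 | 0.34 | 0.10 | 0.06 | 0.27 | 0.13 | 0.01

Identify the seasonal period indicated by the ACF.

3

The largest autocorrelation is r_3 = 0.71, with weaker echoes at lags 6 (0.49), 9 (0.34) and 12 (0.27); the remaining lags stay at or below 0.13.
The dominant spike at lag 3 indicates a seasonal period of 3.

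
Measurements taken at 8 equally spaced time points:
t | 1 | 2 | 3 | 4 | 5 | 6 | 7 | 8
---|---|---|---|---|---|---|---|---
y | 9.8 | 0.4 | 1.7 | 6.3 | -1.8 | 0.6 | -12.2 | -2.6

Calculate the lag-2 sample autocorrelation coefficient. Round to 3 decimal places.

0.129

Mean ȳ = (9.8 + 0.4 + 1.7 + 6.3 − 1.8 + 0.6 − 12.2 − 2.6)/8 = 0.2750
Deviations from mean: 9.5250, 0.1250, 1.4250, 6.0250, -2.0750, 0.3250, -12.4750, -2.8750
Numerator Σ_{t=1}^{6}(y_t−ȳ)(y_{t+2}−ȳ) = 38.2788
Denominator Σ(y_t−ȳ)² = 297.3750
r_2 = 38.2788 / 297.3750 = 0.129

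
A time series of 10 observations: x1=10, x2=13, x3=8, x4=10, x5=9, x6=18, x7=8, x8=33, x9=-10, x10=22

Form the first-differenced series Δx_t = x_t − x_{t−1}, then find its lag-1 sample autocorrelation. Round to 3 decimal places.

First differences Δx: 3, -5, 2, -1, 9, -10, 25, -43, 32
Mean of differences = 1.3333
Numerator Σ(Δx_t−Δx̄)(Δx_{t+1}−Δx̄) = -2798.1111
Denominator Σ(Δx_t−Δx̄)² = 3702.0000
r_1(Δx) = -2798.1111 / 3702.0000 = -0.756

-0.756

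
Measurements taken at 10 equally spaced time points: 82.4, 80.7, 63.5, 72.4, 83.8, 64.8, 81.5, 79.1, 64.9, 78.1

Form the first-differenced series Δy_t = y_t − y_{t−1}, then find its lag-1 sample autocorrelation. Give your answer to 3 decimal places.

First differences Δy: -1.7, -17.2, 8.9, 11.4, -19.0, 16.7, -2.4, -14.2, 13.2
Mean of differences = -0.4778
Numerator Σ(Δy_t−Δȳ)(Δy_{t+1}−Δȳ) = -757.4972
Denominator Σ(Δy_t−Δȳ)² = 1527.3756
r_1(Δy) = -757.4972 / 1527.3756 = -0.496

-0.496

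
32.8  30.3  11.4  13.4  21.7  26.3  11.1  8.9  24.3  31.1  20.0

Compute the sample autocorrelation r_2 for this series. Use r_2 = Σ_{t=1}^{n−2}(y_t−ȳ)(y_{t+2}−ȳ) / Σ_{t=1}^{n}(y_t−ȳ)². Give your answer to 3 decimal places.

-0.602

Mean ȳ = (32.8 + 30.3 + 11.4 + 13.4 + 21.7 + 26.3 + 11.1 + 8.9 + 24.3 + 31.1 + 20.0)/11 = 21.0273
Numerator Σ_{t=1}^{9}(y_t−ȳ)(y_{t+2}−ȳ) = -459.3860
Denominator Σ(y_t−ȳ)² = 762.5418
r_2 = -459.3860 / 762.5418 = -0.602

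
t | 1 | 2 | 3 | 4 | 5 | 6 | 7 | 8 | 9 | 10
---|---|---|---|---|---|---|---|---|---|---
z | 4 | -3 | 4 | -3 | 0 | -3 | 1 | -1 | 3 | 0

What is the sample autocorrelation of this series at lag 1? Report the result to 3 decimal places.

Mean z̄ = (4 − 3 + 4 − 3 + 0 − 3 + 1 − 1 + 3 + 0)/10 = 0.2000
Numerator Σ_{t=1}^{9}(z_t−z̄)(z_{t+1}−z̄) = -42.6400
Denominator Σ(z_t−z̄)² = 69.6000
r_1 = -42.6400 / 69.6000 = -0.613

-0.613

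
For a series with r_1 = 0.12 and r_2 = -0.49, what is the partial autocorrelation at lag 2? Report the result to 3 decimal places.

φ_{22} = (r_2 − r_1²) / (1 − r_1²)
r_1² = (0.12)² = 0.0144
Numerator = -0.49 − 0.0144 = -0.5044; denominator = 1 − 0.0144 = 0.9856
φ_{22} = -0.5044 / 0.9856 = -0.512

-0.512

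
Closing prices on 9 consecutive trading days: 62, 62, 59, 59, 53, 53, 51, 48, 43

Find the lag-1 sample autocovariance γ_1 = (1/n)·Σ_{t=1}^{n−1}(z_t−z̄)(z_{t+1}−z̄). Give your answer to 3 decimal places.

Mean z̄ = (62 + 62 + 59 + 59 + 53 + 53 + 51 + 48 + 43)/9 = 54.4444
Σ_{t=1}^{8}(z_t−z̄)(z_{t+1}−z̄) = 208.6914
γ_1 = 208.6914 / 9 = 23.188

23.188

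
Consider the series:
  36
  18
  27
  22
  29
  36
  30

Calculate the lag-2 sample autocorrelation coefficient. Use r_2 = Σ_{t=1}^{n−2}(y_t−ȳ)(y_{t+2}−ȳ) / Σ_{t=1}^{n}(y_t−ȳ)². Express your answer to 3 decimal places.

Mean ȳ = (36 + 18 + 27 + 22 + 29 + 36 + 30)/7 = 28.2857
Deviations from mean: 7.7143, -10.2857, -1.2857, -6.2857, 0.7143, 7.7143, 1.7143
Numerator Σ_{t=1}^{5}(y_t−ȳ)(y_{t+2}−ȳ) = 6.5510
Denominator Σ(y_t−ȳ)² = 269.4286
r_2 = 6.5510 / 269.4286 = 0.024

0.024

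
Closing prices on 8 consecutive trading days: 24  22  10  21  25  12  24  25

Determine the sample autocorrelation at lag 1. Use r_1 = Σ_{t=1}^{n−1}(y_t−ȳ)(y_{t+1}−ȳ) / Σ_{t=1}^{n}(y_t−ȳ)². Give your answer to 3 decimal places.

Mean ȳ = (24 + 22 + 10 + 21 + 25 + 12 + 24 + 25)/8 = 20.3750
Deviations from mean: 3.6250, 1.6250, -10.3750, 0.6250, 4.6250, -8.3750, 3.6250, 4.6250
Numerator Σ_{t=1}^{7}(y_t−ȳ)(y_{t+1}−ȳ) = -66.8906
Denominator Σ(y_t−ȳ)² = 249.8750
r_1 = -66.8906 / 249.8750 = -0.268

-0.268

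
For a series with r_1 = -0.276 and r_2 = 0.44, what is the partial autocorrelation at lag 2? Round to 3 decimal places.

φ_{22} = (r_2 − r_1²) / (1 − r_1²)
r_1² = (-0.276)² = 0.076176
Numerator = 0.44 − 0.0762 = 0.3638; denominator = 1 − 0.0762 = 0.9238
φ_{22} = 0.3638 / 0.9238 = 0.394

0.394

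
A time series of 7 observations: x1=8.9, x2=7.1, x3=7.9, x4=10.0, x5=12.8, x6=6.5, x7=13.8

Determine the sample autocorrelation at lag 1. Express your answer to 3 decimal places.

Mean x̄ = (8.9 + 7.1 + 7.9 + 10.0 + 12.8 + 6.5 + 13.8)/7 = 9.5714
Numerator Σ_{t=1}^{6}(x_t−x̄)(x_{t+1}−x̄) = -16.4465
Denominator Σ(x_t−x̄)² = 47.2743
r_1 = -16.4465 / 47.2743 = -0.348

-0.348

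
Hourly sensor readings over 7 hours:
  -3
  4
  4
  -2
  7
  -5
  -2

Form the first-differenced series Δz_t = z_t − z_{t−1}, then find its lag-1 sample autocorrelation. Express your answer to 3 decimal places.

First differences Δz: 7, 0, -6, 9, -12, 3
Mean of differences = 0.1667
Numerator Σ(Δz_t−Δz̄)(Δz_{t+1}−Δz̄) = -196.5278
Denominator Σ(Δz_t−Δz̄)² = 318.8333
r_1(Δz) = -196.5278 / 318.8333 = -0.616

-0.616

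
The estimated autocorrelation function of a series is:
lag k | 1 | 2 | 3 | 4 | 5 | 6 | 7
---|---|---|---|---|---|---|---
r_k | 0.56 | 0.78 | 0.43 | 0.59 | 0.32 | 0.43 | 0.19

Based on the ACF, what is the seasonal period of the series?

2

The largest autocorrelation is r_2 = 0.78, with a weaker echo at lag 4 (0.59); the remaining lags stay at or below 0.56.
The dominant spike at lag 2 indicates a seasonal period of 2.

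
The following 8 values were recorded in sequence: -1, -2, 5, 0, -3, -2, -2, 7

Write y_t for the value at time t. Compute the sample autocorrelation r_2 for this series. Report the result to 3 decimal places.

-0.295

Mean ȳ = (-1 − 2 + 5 + 0 − 3 − 2 − 2 + 7)/8 = 0.2500
Σ(y_t−ȳ)(y_{t+2}−ȳ) = (-5.9375) + (0.5625) + (-15.4375) + (0.5625) + (7.3125) + (-15.1875) = -28.1250
Denominator Σ(y_t−ȳ)² = 95.5000
r_2 = -28.1250 / 95.5000 = -0.295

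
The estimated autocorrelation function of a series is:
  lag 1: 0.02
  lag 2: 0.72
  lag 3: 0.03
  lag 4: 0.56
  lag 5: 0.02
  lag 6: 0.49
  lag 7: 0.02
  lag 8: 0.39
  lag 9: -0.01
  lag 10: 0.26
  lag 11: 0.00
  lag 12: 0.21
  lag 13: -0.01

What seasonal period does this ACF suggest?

2

The largest autocorrelation is r_2 = 0.72, with weaker echoes at lags 4 (0.56), 6 (0.49), 8 (0.39), 10 (0.26) and 12 (0.21); the remaining lags stay at or below 0.03.
The dominant spike at lag 2 indicates a seasonal period of 2.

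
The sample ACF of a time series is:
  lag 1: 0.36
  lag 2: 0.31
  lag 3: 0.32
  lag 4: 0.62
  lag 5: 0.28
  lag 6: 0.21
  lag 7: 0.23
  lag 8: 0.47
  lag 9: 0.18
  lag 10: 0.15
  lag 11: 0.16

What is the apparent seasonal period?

4

The largest autocorrelation is r_4 = 0.62, with a weaker echo at lag 8 (0.47); the remaining lags stay at or below 0.36. The elevated value at lag 1 (0.36), dropping to 0.31 at lag 2, reflects decaying short-term dependence rather than seasonality.
The dominant spike at lag 4 indicates a seasonal period of 4.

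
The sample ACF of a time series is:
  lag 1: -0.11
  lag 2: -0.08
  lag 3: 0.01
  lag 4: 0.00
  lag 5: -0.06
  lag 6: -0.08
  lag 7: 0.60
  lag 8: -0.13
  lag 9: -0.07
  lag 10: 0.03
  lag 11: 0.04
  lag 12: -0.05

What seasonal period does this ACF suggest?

The largest autocorrelation is r_7 = 0.60; the remaining lags stay at or below 0.04.
The dominant spike at lag 7 indicates a seasonal period of 7.

7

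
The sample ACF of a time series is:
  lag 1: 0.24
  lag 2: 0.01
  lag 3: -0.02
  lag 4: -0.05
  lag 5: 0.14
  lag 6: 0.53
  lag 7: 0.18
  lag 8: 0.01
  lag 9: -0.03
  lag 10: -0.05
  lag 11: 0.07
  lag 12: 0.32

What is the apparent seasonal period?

6

The largest autocorrelation is r_6 = 0.53, with a weaker echo at lag 12 (0.32); the remaining lags stay at or below 0.24. The elevated value at lag 1 (0.24), dropping to 0.01 at lag 2, reflects decaying short-term dependence rather than seasonality.
The dominant spike at lag 6 indicates a seasonal period of 6.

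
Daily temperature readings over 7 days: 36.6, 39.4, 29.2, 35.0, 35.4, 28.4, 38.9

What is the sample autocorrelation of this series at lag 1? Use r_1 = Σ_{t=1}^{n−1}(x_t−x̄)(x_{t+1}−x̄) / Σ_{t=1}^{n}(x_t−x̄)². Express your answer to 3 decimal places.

Mean x̄ = (36.6 + 39.4 + 29.2 + 35.0 + 35.4 + 28.4 + 38.9)/7 = 34.7000
Deviations from mean: 1.9000, 4.7000, -5.5000, 0.3000, 0.7000, -6.3000, 4.2000
Σ(x_t−x̄)(x_{t+1}−x̄) = (8.9300) + (-25.8500) + (-1.6500) + (0.2100) + (-4.4100) + (-26.4600) = -49.2300
Denominator Σ(x_t−x̄)² = 113.8600
r_1 = -49.2300 / 113.8600 = -0.432

-0.432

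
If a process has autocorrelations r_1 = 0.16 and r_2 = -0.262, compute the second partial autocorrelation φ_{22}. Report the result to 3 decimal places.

-0.295

φ_{22} = (r_2 − r_1²) / (1 − r_1²)
r_1² = (0.16)² = 0.0256
Numerator = -0.262 − 0.0256 = -0.2876; denominator = 1 − 0.0256 = 0.9744
φ_{22} = -0.2876 / 0.9744 = -0.295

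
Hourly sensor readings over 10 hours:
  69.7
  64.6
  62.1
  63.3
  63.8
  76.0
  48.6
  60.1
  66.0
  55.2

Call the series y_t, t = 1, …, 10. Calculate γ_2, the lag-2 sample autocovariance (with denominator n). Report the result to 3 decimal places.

Mean ȳ = (69.7 + 64.6 + 62.1 + 63.3 + 63.8 + 76.0 + 48.6 + 60.1 + 66.0 + 55.2)/10 = 62.9400
Σ_{t=1}^{8}(y_t−ȳ)(y_{t+2}−ȳ) = -72.4232
γ_2 = -72.4232 / 10 = -7.242

-7.242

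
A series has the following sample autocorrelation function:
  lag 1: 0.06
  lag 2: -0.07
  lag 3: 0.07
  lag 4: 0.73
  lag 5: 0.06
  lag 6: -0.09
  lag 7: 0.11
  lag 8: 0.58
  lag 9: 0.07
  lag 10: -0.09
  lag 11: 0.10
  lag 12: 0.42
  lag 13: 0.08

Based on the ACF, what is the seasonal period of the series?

The largest autocorrelation is r_4 = 0.73, with weaker echoes at lags 8 (0.58) and 12 (0.42); the remaining lags stay at or below 0.11.
The dominant spike at lag 4 indicates a seasonal period of 4.

4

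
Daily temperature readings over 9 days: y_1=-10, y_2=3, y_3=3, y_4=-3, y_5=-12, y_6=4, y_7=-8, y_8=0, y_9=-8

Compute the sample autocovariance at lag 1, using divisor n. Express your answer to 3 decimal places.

Mean ȳ = (-10 + 3 + 3 − 3 − 12 + 4 − 8 + 0 − 8)/9 = -3.4444
Σ_{t=1}^{8}(y_t−ȳ)(y_{t+1}−ȳ) = -130.6420
γ_1 = -130.6420 / 9 = -14.516

-14.516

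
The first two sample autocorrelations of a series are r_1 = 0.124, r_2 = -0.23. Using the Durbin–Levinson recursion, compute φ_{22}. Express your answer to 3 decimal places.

φ_{22} = (r_2 − r_1²) / (1 − r_1²)
r_1² = (0.124)² = 0.015376
Numerator = -0.23 − 0.0154 = -0.2454; denominator = 1 − 0.0154 = 0.9846
φ_{22} = -0.2454 / 0.9846 = -0.249

-0.249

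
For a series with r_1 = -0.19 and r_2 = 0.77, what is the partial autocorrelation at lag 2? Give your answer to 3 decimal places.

φ_{22} = (r_2 − r_1²) / (1 − r_1²)
r_1² = (-0.19)² = 0.0361
Numerator = 0.77 − 0.0361 = 0.7339; denominator = 1 − 0.0361 = 0.9639
φ_{22} = 0.7339 / 0.9639 = 0.761

0.761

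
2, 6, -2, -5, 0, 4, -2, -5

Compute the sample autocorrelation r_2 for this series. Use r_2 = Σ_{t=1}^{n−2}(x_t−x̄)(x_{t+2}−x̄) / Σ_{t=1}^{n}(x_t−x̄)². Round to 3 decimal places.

Mean x̄ = (2 + 6 − 2 − 5 + 0 + 4 − 2 − 5)/8 = -0.2500
Σ(x_t−x̄)(x_{t+2}−x̄) = (-3.9375) + (-29.6875) + (-0.4375) + (-20.1875) + (-0.4375) + (-20.1875) = -74.8750
Denominator Σ(x_t−x̄)² = 113.5000
r_2 = -74.8750 / 113.5000 = -0.660

-0.660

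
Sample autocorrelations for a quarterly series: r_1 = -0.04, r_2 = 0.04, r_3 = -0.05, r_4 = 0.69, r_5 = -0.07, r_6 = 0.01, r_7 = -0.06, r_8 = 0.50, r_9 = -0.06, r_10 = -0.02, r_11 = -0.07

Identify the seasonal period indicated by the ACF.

4

The largest autocorrelation is r_4 = 0.69, with a weaker echo at lag 8 (0.50); the remaining lags stay at or below 0.04.
The dominant spike at lag 4 indicates a seasonal period of 4.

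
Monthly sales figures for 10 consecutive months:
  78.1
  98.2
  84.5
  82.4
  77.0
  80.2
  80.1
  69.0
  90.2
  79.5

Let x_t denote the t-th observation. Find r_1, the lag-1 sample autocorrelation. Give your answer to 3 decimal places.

-0.203

Mean x̄ = (78.1 + 98.2 + 84.5 + 82.4 + 77.0 + 80.2 + 80.1 + 69.0 + 90.2 + 79.5)/10 = 81.9200
Numerator Σ_{t=1}^{9}(x_t−x̄)(x_{t+1}−x̄) = -113.2184
Denominator Σ(x_t−x̄)² = 558.3360
r_1 = -113.2184 / 558.3360 = -0.203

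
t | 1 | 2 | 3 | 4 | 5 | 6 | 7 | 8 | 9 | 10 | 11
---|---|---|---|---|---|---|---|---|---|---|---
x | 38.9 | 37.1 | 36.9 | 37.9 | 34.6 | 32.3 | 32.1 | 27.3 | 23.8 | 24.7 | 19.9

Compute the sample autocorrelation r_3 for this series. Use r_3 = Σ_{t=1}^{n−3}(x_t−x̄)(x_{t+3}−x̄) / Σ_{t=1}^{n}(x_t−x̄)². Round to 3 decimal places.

Mean x̄ = (38.9 + 37.1 + 36.9 + 37.9 + 34.6 + 32.3 + 32.1 + 27.3 + 23.8 + 24.7 + 19.9)/11 = 31.4091
Numerator Σ_{t=1}^{8}(x_t−x̄)(x_{t+3}−x̄) = 98.9243
Denominator Σ(x_t−x̄)² = 424.4891
r_3 = 98.9243 / 424.4891 = 0.233

0.233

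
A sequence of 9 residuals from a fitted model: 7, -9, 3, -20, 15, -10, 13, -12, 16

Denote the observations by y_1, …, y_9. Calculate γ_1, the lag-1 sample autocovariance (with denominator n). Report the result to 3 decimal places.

-119.049

Mean ȳ = (7 − 9 + 3 − 20 + 15 − 10 + 13 − 12 + 16)/9 = 0.3333
Σ_{t=1}^{8}(y_t−ȳ)(y_{t+1}−ȳ) = -1071.4444
γ_1 = -1071.4444 / 9 = -119.049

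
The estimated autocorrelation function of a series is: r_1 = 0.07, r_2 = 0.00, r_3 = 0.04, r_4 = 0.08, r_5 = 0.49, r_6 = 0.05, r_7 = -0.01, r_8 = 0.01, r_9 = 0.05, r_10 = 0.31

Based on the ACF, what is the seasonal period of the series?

5

The largest autocorrelation is r_5 = 0.49, with a weaker echo at lag 10 (0.31); the remaining lags stay at or below 0.08.
The dominant spike at lag 5 indicates a seasonal period of 5.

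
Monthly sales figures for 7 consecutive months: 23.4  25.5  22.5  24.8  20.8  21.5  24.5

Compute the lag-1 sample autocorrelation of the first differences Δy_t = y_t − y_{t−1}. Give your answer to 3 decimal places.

First differences Δy: 2.1, -3.0, 2.3, -4.0, 0.7, 3.0
Mean of differences = 0.1833
Numerator Σ(Δy_t−Δȳ)(Δy_{t+1}−Δȳ) = -22.4003
Denominator Σ(Δy_t−Δȳ)² = 43.9883
r_1(Δy) = -22.4003 / 43.9883 = -0.509

-0.509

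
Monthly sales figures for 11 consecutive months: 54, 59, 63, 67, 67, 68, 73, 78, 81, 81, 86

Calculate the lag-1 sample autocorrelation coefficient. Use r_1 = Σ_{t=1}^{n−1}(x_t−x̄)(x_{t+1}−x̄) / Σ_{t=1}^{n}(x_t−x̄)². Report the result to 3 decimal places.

Mean x̄ = (54 + 59 + 63 + 67 + 67 + 68 + 73 + 78 + 81 + 81 + 86)/11 = 70.6364
Numerator Σ_{t=1}^{10}(x_t−x̄)(x_{t+1}−x̄) = 687.1405
Denominator Σ(x_t−x̄)² = 1014.5455
r_1 = 687.1405 / 1014.5455 = 0.677

0.677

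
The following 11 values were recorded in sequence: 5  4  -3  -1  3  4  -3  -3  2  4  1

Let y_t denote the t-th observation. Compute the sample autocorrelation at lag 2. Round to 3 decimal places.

-0.709

Mean ȳ = (5 + 4 − 3 − 1 + 3 + 4 − 3 − 3 + 2 + 4 + 1)/11 = 1.1818
Numerator Σ_{t=1}^{9}(y_t−ȳ)(y_{t+2}−ȳ) = -70.6116
Denominator Σ(y_t−ȳ)² = 99.6364
r_2 = -70.6116 / 99.6364 = -0.709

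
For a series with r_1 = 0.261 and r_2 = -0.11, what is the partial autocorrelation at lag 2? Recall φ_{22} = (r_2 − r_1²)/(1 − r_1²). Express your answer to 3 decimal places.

-0.191

φ_{22} = (r_2 − r_1²) / (1 − r_1²)
r_1² = (0.261)² = 0.068121
Numerator = -0.11 − 0.0681 = -0.1781; denominator = 1 − 0.0681 = 0.9319
φ_{22} = -0.1781 / 0.9319 = -0.191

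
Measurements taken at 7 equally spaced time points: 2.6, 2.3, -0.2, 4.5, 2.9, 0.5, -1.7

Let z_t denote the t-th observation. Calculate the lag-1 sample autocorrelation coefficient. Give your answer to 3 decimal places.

Mean z̄ = (2.6 + 2.3 − 0.2 + 4.5 + 2.9 + 0.5 − 1.7)/7 = 1.5571
Deviations from mean: 1.0429, 0.7429, -1.7571, 2.9429, 1.3429, -1.0571, -3.2571
Σ(z_t−z̄)(z_{t+1}−z̄) = (0.7747) + (-1.3053) + (-5.1710) + (3.9518) + (-1.4196) + (3.4433) = 0.2739
Denominator Σ(z_t−z̄)² = 26.9171
r_1 = 0.2739 / 26.9171 = 0.010

0.010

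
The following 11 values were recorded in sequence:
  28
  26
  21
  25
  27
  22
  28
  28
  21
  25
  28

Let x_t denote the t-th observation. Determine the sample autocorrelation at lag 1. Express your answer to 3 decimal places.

Mean x̄ = (28 + 26 + 21 + 25 + 27 + 22 + 28 + 28 + 21 + 25 + 28)/11 = 25.3636
Numerator Σ_{t=1}^{10}(x_t−x̄)(x_{t+1}−x̄) = -18.4050
Denominator Σ(x_t−x̄)² = 80.5455
r_1 = -18.4050 / 80.5455 = -0.229

-0.229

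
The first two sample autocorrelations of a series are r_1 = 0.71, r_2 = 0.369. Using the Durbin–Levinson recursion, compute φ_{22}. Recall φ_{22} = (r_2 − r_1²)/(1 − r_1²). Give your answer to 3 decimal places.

-0.272

φ_{22} = (r_2 − r_1²) / (1 − r_1²)
r_1² = (0.71)² = 0.5041
Numerator = 0.369 − 0.5041 = -0.1351; denominator = 1 − 0.5041 = 0.4959
φ_{22} = -0.1351 / 0.4959 = -0.272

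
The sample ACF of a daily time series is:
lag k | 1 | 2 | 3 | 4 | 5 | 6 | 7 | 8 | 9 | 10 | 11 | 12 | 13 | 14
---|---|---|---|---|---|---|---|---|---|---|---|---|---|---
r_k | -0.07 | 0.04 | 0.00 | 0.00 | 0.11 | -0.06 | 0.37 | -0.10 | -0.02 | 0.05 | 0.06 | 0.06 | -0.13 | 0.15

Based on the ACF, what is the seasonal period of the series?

7

The largest autocorrelation is r_7 = 0.37, with a weaker echo at lag 14 (0.15); the remaining lags stay at or below 0.11.
The dominant spike at lag 7 indicates a seasonal period of 7.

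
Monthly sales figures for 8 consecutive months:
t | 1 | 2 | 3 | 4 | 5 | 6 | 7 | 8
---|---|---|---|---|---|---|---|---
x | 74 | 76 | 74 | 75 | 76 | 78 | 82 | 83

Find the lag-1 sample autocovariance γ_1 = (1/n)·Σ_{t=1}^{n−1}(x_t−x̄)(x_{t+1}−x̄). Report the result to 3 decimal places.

Mean x̄ = (74 + 76 + 74 + 75 + 76 + 78 + 82 + 83)/8 = 77.2500
Σ_{t=1}^{7}(x_t−x̄)(x_{t+1}−x̄) = 48.1875
γ_1 = 48.1875 / 8 = 6.023

6.023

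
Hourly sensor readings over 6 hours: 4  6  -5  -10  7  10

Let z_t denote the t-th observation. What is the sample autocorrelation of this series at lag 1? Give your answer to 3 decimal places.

0.146

Mean z̄ = (4 + 6 − 5 − 10 + 7 + 10)/6 = 2.0000
Σ(z_t−z̄)(z_{t+1}−z̄) = (8.0000) + (-28.0000) + (84.0000) + (-60.0000) + (40.0000) = 44.0000
Denominator Σ(z_t−z̄)² = 302.0000
r_1 = 44.0000 / 302.0000 = 0.146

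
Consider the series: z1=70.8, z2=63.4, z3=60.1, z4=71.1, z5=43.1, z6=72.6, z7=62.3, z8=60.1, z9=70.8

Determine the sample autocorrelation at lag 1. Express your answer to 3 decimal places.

-0.575

Mean z̄ = (70.8 + 63.4 + 60.1 + 71.1 + 43.1 + 72.6 + 62.3 + 60.1 + 70.8)/9 = 63.8111
Numerator Σ_{t=1}^{8}(z_t−z̄)(z_{t+1}−z̄) = -394.9957
Denominator Σ(z_t−z̄)² = 687.0089
r_1 = -394.9957 / 687.0089 = -0.575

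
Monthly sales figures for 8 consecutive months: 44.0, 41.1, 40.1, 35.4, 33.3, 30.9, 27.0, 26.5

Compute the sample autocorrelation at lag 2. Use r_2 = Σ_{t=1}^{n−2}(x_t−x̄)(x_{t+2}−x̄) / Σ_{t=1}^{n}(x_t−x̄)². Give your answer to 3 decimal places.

Mean x̄ = (44.0 + 41.1 + 40.1 + 35.4 + 33.3 + 30.9 + 27.0 + 26.5)/8 = 34.7875
Σ(x_t−x̄)(x_{t+2}−x̄) = (48.9414) + (3.8664) + (-7.9023) + (-2.3811) + (11.5839) + (32.2177) = 86.3259
Denominator Σ(x_t−x̄)² = 299.9688
r_2 = 86.3259 / 299.9688 = 0.288

0.288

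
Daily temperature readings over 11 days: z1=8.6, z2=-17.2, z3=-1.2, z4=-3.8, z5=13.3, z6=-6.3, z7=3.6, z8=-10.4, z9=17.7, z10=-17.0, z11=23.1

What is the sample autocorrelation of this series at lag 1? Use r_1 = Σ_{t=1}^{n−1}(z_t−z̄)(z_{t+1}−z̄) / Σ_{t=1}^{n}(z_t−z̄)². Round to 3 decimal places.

Mean z̄ = (8.6 − 17.2 − 1.2 − 3.8 + 13.3 − 6.3 + 3.6 − 10.4 + 17.7 − 17.0 + 23.1)/11 = 0.9455
Numerator Σ_{t=1}^{10}(z_t−z̄)(z_{t+1}−z̄) = -1175.6057
Denominator Σ(z_t−z̄)² = 1849.4473
r_1 = -1175.6057 / 1849.4473 = -0.636

-0.636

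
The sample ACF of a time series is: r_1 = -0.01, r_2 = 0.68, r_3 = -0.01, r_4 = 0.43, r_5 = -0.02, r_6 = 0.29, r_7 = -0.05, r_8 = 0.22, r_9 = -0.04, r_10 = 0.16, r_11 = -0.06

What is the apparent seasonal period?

2

The largest autocorrelation is r_2 = 0.68, with weaker echoes at lags 4 (0.43), 6 (0.29), 8 (0.22) and 10 (0.16); the remaining lags stay at or below -0.01.
The dominant spike at lag 2 indicates a seasonal period of 2.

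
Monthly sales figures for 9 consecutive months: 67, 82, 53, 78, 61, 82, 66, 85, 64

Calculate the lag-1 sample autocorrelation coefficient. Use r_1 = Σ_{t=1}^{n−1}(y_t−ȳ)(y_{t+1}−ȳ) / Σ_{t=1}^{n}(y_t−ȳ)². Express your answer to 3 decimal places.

Mean ȳ = (67 + 82 + 53 + 78 + 61 + 82 + 66 + 85 + 64)/9 = 70.8889
Numerator Σ_{t=1}^{8}(y_t−ȳ)(y_{t+1}−ȳ) = -769.9012
Denominator Σ(y_t−ȳ)² = 1000.8889
r_1 = -769.9012 / 1000.8889 = -0.769

-0.769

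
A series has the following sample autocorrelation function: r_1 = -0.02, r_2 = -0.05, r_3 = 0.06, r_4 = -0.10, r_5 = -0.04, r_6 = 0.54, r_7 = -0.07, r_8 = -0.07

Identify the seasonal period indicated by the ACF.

6

The largest autocorrelation is r_6 = 0.54; the remaining lags stay at or below 0.06.
The dominant spike at lag 6 indicates a seasonal period of 6.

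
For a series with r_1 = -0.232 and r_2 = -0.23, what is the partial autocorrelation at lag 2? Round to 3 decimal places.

φ_{22} = (r_2 − r_1²) / (1 − r_1²)
r_1² = (-0.232)² = 0.053824
Numerator = -0.23 − 0.0538 = -0.2838; denominator = 1 − 0.0538 = 0.9462
φ_{22} = -0.2838 / 0.9462 = -0.300

-0.300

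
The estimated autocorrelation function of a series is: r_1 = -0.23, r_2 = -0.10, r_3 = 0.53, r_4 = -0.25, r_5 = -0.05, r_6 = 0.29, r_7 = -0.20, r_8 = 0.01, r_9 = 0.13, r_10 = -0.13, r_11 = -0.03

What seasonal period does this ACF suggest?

The largest autocorrelation is r_3 = 0.53, with a weaker echo at lag 6 (0.29); the remaining lags stay at or below 0.13.
The dominant spike at lag 3 indicates a seasonal period of 3.

3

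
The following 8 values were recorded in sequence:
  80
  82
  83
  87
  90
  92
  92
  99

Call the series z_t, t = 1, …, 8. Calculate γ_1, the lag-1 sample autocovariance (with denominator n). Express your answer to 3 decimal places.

18.654

Mean z̄ = (80 + 82 + 83 + 87 + 90 + 92 + 92 + 99)/8 = 88.1250
Deviations: -8.1250, -6.1250, -5.1250, -1.1250, 1.8750, 3.8750, 3.8750, 10.8750
Σ_{t=1}^{7}(z_t−z̄)(z_{t+1}−z̄) = 149.2344
γ_1 = 149.2344 / 8 = 18.654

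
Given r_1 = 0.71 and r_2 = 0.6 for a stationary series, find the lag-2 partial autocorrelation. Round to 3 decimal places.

0.193

φ_{22} = (r_2 − r_1²) / (1 − r_1²)
r_1² = (0.71)² = 0.5041
Numerator = 0.6 − 0.5041 = 0.0959; denominator = 1 − 0.5041 = 0.4959
φ_{22} = 0.0959 / 0.4959 = 0.193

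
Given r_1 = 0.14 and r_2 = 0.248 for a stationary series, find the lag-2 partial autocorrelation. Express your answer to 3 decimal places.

0.233

φ_{22} = (r_2 − r_1²) / (1 − r_1²)
r_1² = (0.14)² = 0.0196
Numerator = 0.248 − 0.0196 = 0.2284; denominator = 1 − 0.0196 = 0.9804
φ_{22} = 0.2284 / 0.9804 = 0.233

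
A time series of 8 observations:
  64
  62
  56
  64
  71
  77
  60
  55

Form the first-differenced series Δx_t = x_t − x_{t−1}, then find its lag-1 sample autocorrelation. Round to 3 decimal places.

0.083

First differences Δx: -2, -6, 8, 7, 6, -17, -5
Mean of differences = -1.2857
Numerator Σ(Δx_t−Δx̄)(Δx_{t+1}−Δx̄) = 40.7755
Denominator Σ(Δx_t−Δx̄)² = 491.4286
r_1(Δx) = 40.7755 / 491.4286 = 0.083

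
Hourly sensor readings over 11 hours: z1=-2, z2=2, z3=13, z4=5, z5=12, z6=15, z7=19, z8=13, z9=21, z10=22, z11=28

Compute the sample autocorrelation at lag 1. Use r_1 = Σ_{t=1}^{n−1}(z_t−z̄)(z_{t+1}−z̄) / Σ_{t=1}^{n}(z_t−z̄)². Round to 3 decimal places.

0.473

Mean z̄ = (-2 + 2 + 13 + 5 + 12 + 15 + 19 + 13 + 21 + 22 + 28)/11 = 13.4545
Numerator Σ_{t=1}^{10}(z_t−z̄)(z_{t+1}−z̄) = 387.5207
Denominator Σ(z_t−z̄)² = 818.7273
r_1 = 387.5207 / 818.7273 = 0.473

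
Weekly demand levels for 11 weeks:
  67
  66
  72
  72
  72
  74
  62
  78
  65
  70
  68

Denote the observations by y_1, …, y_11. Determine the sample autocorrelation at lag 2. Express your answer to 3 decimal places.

Mean ȳ = (67 + 66 + 72 + 72 + 72 + 74 + 62 + 78 + 65 + 70 + 68)/11 = 69.6364
Numerator Σ_{t=1}^{9}(y_t−ȳ)(y_{t+2}−ȳ) = 65.5537
Denominator Σ(y_t−ȳ)² = 208.5455
r_2 = 65.5537 / 208.5455 = 0.314

0.314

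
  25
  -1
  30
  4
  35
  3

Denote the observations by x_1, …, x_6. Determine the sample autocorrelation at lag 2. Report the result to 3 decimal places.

Mean x̄ = (25 − 1 + 30 + 4 + 35 + 3)/6 = 16.0000
Deviations from mean: 9.0000, -17.0000, 14.0000, -12.0000, 19.0000, -13.0000
Σ(x_t−x̄)(x_{t+2}−x̄) = (126.0000) + (204.0000) + (266.0000) + (156.0000) = 752.0000
Denominator Σ(x_t−x̄)² = 1240.0000
r_2 = 752.0000 / 1240.0000 = 0.606

0.606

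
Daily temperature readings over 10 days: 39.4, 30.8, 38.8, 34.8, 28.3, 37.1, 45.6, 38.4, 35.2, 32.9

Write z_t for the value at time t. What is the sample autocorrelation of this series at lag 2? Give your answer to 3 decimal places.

-0.437

Mean z̄ = (39.4 + 30.8 + 38.8 + 34.8 + 28.3 + 37.1 + 45.6 + 38.4 + 35.2 + 32.9)/10 = 36.1300
Numerator Σ_{t=1}^{8}(z_t−z̄)(z_{t+2}−z̄) = -94.4638
Denominator Σ(z_t−z̄)² = 216.3810
r_2 = -94.4638 / 216.3810 = -0.437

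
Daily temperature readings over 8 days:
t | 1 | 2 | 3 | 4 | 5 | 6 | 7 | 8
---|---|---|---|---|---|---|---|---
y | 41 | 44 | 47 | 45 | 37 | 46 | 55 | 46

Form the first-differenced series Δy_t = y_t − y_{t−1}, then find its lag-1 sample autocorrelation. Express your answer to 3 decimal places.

First differences Δy: 3, 3, -2, -8, 9, 9, -9
Mean of differences = 0.7143
Numerator Σ(Δy_t−Δȳ)(Δy_{t+1}−Δȳ) = -61.3673
Denominator Σ(Δy_t−Δȳ)² = 325.4286
r_1(Δy) = -61.3673 / 325.4286 = -0.189

-0.189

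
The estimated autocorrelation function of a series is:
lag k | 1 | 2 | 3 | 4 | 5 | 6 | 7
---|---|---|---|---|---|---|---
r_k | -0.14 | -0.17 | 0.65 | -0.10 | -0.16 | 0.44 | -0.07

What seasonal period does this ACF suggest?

3

The largest autocorrelation is r_3 = 0.65, with a weaker echo at lag 6 (0.44); the remaining lags stay at or below -0.07.
The dominant spike at lag 3 indicates a seasonal period of 3.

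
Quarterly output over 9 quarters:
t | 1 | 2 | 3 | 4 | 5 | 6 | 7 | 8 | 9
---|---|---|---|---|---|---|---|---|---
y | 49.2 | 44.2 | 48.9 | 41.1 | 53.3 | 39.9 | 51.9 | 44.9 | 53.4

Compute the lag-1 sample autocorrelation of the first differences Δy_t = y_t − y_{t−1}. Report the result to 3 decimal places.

First differences Δy: -5.0, 4.7, -7.8, 12.2, -13.4, 12.0, -7.0, 8.5
Mean of differences = 0.5250
Numerator Σ(Δy_t−Δȳ)(Δy_{t+1}−Δȳ) = -623.7431
Denominator Σ(Δy_t−Δȳ)² = 699.3750
r_1(Δy) = -623.7431 / 699.3750 = -0.892

-0.892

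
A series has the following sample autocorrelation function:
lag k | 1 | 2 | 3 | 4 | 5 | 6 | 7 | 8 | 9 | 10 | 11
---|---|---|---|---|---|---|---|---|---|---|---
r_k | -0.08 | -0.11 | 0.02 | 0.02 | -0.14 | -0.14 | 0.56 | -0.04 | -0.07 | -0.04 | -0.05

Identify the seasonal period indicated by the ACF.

7

The largest autocorrelation is r_7 = 0.56; the remaining lags stay at or below 0.02.
The dominant spike at lag 7 indicates a seasonal period of 7.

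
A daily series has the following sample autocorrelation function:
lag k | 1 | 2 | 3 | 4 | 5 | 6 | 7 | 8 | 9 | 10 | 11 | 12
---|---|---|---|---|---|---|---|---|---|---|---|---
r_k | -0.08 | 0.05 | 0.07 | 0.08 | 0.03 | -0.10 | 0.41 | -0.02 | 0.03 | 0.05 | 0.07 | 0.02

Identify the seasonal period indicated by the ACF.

The largest autocorrelation is r_7 = 0.41; the remaining lags stay at or below 0.08.
The dominant spike at lag 7 indicates a seasonal period of 7.

7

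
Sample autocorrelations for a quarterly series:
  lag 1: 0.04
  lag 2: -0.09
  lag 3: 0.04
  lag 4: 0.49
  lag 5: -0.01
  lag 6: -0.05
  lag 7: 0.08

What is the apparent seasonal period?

The largest autocorrelation is r_4 = 0.49; the remaining lags stay at or below 0.08.
The dominant spike at lag 4 indicates a seasonal period of 4.

4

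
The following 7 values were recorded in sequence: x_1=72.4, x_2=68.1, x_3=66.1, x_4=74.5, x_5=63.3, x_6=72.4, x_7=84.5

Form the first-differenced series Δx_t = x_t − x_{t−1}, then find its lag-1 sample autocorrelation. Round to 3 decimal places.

First differences Δx: -4.3, -2.0, 8.4, -11.2, 9.1, 12.1
Mean of differences = 2.0167
Numerator Σ(Δx_t−Δx̄)(Δx_{t+1}−Δx̄) = -106.8286
Denominator Σ(Δx_t−Δx̄)² = 423.3083
r_1(Δx) = -106.8286 / 423.3083 = -0.252

-0.252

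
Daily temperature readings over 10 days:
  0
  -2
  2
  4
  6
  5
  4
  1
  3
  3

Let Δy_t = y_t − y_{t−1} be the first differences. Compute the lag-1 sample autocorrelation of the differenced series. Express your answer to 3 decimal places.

First differences Δy: -2, 4, 2, 2, -1, -1, -3, 2, 0
Mean of differences = 0.3333
Numerator Σ(Δy_t−Δȳ)(Δy_{t+1}−Δȳ) = -1.7778
Denominator Σ(Δy_t−Δȳ)² = 42.0000
r_1(Δy) = -1.7778 / 42.0000 = -0.042

-0.042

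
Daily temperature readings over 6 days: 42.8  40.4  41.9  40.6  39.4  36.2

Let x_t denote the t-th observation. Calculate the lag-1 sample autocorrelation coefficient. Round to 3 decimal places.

0.166

Mean x̄ = (42.8 + 40.4 + 41.9 + 40.6 + 39.4 + 36.2)/6 = 40.2167
Deviations from mean: 2.5833, 0.1833, 1.6833, 0.3833, -0.8167, -4.0167
Σ(x_t−x̄)(x_{t+1}−x̄) = (0.4736) + (0.3086) + (0.6453) + (-0.3131) + (3.2803) = 4.3947
Denominator Σ(x_t−x̄)² = 26.4883
r_1 = 4.3947 / 26.4883 = 0.166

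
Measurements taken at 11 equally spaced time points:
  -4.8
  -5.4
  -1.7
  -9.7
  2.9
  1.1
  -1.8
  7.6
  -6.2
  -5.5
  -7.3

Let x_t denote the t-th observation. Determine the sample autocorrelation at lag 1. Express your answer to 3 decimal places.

-0.086

Mean x̄ = (-4.8 − 5.4 − 1.7 − 9.7 + 2.9 + 1.1 − 1.8 + 7.6 − 6.2 − 5.5 − 7.3)/11 = -2.8000
Numerator Σ_{t=1}^{10}(x_t−x̄)(x_{t+1}−x̄) = -22.0800
Denominator Σ(x_t−x̄)² = 255.5400
r_1 = -22.0800 / 255.5400 = -0.086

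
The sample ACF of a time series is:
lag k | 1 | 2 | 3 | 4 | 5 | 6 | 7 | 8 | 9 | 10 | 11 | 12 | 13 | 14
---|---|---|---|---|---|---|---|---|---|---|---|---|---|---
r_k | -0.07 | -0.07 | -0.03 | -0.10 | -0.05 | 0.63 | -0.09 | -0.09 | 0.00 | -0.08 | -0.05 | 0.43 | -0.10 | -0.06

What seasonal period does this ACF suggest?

6

The largest autocorrelation is r_6 = 0.63, with a weaker echo at lag 12 (0.43); the remaining lags stay at or below 0.00.
The dominant spike at lag 6 indicates a seasonal period of 6.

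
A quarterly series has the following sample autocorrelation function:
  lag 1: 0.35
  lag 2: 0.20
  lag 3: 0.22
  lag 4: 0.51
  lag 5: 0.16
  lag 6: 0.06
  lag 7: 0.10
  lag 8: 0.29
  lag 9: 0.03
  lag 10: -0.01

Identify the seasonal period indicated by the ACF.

4

The largest autocorrelation is r_4 = 0.51; the remaining lags stay at or below 0.35. The elevated value at lag 1 (0.35), dropping to 0.20 at lag 2, reflects decaying short-term dependence rather than seasonality.
The dominant spike at lag 4 indicates a seasonal period of 4.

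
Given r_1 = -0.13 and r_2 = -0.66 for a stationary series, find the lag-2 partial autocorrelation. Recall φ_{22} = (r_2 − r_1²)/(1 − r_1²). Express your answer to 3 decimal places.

-0.689

φ_{22} = (r_2 − r_1²) / (1 − r_1²)
r_1² = (-0.13)² = 0.0169
Numerator = -0.66 − 0.0169 = -0.6769; denominator = 1 − 0.0169 = 0.9831
φ_{22} = -0.6769 / 0.9831 = -0.689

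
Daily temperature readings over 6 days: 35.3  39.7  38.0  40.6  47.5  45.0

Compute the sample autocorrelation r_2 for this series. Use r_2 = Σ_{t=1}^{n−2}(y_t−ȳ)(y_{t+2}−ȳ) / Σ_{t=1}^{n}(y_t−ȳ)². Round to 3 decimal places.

Mean ȳ = (35.3 + 39.7 + 38.0 + 40.6 + 47.5 + 45.0)/6 = 41.0167
Deviations from mean: -5.7167, -1.3167, -3.0167, -0.4167, 6.4833, 3.9833
Σ(y_t−ȳ)(y_{t+2}−ȳ) = (17.2453) + (0.5486) + (-19.5581) + (-1.6597) = -3.4239
Denominator Σ(y_t−ȳ)² = 101.5883
r_2 = -3.4239 / 101.5883 = -0.034

-0.034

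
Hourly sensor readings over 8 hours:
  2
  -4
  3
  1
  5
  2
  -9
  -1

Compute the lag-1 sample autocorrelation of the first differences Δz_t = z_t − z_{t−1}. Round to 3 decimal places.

-0.448

First differences Δz: -6, 7, -2, 4, -3, -11, 8
Mean of differences = -0.4286
Numerator Σ(Δz_t−Δz̄)(Δz_{t+1}−Δz̄) = -133.3265
Denominator Σ(Δz_t−Δz̄)² = 297.7143
r_1(Δz) = -133.3265 / 297.7143 = -0.448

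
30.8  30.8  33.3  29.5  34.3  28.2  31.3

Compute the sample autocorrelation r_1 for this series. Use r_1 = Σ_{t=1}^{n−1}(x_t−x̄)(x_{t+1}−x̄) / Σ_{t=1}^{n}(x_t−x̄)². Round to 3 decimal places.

Mean x̄ = (30.8 + 30.8 + 33.3 + 29.5 + 34.3 + 28.2 + 31.3)/7 = 31.1714
Deviations from mean: -0.3714, -0.3714, 2.1286, -1.6714, 3.1286, -2.9714, 0.1286
Σ(x_t−x̄)(x_{t+1}−x̄) = (0.1380) + (-0.7906) + (-3.5578) + (-5.2292) + (-9.2963) + (-0.3820) = -19.1180
Denominator Σ(x_t−x̄)² = 26.2343
r_1 = -19.1180 / 26.2343 = -0.729

-0.729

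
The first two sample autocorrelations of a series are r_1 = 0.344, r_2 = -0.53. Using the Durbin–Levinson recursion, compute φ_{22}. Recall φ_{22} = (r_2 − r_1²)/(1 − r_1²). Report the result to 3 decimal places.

φ_{22} = (r_2 − r_1²) / (1 − r_1²)
r_1² = (0.344)² = 0.118336
Numerator = -0.53 − 0.1183 = -0.6483; denominator = 1 − 0.1183 = 0.8817
φ_{22} = -0.6483 / 0.8817 = -0.735

-0.735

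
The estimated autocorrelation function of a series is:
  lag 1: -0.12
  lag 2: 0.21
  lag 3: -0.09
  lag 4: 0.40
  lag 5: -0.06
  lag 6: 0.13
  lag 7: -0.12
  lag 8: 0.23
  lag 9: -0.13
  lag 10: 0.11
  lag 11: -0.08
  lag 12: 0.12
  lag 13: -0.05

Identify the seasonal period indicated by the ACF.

4

The largest autocorrelation is r_4 = 0.40, with a weaker echo at lag 8 (0.23); the remaining lags stay at or below 0.21.
The dominant spike at lag 4 indicates a seasonal period of 4.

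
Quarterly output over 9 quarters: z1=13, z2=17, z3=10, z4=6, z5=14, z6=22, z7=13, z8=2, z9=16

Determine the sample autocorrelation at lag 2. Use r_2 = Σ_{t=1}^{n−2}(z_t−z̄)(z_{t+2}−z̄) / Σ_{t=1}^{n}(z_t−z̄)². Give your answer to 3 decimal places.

-0.680

Mean z̄ = (13 + 17 + 10 + 6 + 14 + 22 + 13 + 2 + 16)/9 = 12.5556
Σ(z_t−z̄)(z_{t+2}−z̄) = (-1.1358) + (-29.1358) + (-3.6914) + (-61.9136) + (0.6420) + (-99.6914) + (1.5309) = -193.3951
Denominator Σ(z_t−z̄)² = 284.2222
r_2 = -193.3951 / 284.2222 = -0.680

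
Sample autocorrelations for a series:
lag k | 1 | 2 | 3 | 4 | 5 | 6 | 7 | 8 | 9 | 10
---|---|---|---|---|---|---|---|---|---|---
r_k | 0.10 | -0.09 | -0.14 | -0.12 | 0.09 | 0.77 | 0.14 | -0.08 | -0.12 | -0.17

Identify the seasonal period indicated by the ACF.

The largest autocorrelation is r_6 = 0.77; the remaining lags stay at or below 0.14.
The dominant spike at lag 6 indicates a seasonal period of 6.

6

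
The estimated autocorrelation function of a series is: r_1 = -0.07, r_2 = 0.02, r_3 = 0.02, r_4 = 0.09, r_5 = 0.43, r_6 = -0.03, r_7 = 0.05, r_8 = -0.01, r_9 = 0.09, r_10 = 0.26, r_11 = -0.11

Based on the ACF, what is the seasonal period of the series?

The largest autocorrelation is r_5 = 0.43, with a weaker echo at lag 10 (0.26); the remaining lags stay at or below 0.09.
The dominant spike at lag 5 indicates a seasonal period of 5.

5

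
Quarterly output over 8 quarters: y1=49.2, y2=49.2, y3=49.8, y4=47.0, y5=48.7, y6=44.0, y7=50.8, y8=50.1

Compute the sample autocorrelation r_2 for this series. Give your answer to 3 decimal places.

0.017

Mean ȳ = (49.2 + 49.2 + 49.8 + 47.0 + 48.7 + 44.0 + 50.8 + 50.1)/8 = 48.6000
Numerator Σ_{t=1}^{6}(y_t−ȳ)(y_{t+2}−ȳ) = 0.5600
Denominator Σ(y_t−ȳ)² = 32.9800
r_2 = 0.5600 / 32.9800 = 0.017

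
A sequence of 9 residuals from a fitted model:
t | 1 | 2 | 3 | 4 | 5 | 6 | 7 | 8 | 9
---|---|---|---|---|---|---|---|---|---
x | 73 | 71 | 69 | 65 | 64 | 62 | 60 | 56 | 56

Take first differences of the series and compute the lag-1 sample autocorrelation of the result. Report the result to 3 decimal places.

-0.496

First differences Δx: -2, -2, -4, -1, -2, -2, -4, 0
Mean of differences = -2.1250
Numerator Σ(Δx_t−Δx̄)(Δx_{t+1}−Δx̄) = -6.3906
Denominator Σ(Δx_t−Δx̄)² = 12.8750
r_1(Δx) = -6.3906 / 12.8750 = -0.496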